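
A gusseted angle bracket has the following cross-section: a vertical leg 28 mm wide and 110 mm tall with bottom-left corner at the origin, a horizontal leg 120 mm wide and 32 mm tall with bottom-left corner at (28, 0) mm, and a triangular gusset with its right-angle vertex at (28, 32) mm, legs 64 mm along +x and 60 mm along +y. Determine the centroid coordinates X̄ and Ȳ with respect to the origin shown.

X̄ = 53.82 mm, Ȳ = 37.41 mm

vertical leg: A = 28 × 110 = 3080.00, centroid at (14.00, 55.00).
horizontal leg: A = 120 × 32 = 3840.00, centroid at (88.00, 16.00).
gusset: A = ½·64·60 = 1920.00, centroid at (49.33, 52.00).
ΣA = 8840.00 mm², ΣAX̄ = 475760.00 mm³, ΣAȲ = 330680.00 mm³.
X̄ = 475760.00/8840.00 = 53.82 mm; Ȳ = 330680.00/8840.00 = 37.41 mm.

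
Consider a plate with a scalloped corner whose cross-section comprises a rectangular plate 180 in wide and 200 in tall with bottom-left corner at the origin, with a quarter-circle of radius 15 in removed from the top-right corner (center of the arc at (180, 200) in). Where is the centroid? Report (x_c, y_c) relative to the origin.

x_c = 89.59 in, y_c = 99.54 in

plate: A = 180 × 200 = 36000.00, centroid at (90.00, 100.00).
removed quarter-circle: A = −¼π·15² = -176.71, centroid at (173.63, 193.63).
ΣA = 35823.29 in²
ΣAx_c = (36000.00)(90.00) + (-176.71)(173.63) = 3209316.37 in³
ΣAy_c = (36000.00)(100.00) + (-176.71)(193.63) = 3565782.08 in³
x_c = 3209316.37 / 35823.29 = 89.59 in
y_c = 3565782.08 / 35823.29 = 99.54 in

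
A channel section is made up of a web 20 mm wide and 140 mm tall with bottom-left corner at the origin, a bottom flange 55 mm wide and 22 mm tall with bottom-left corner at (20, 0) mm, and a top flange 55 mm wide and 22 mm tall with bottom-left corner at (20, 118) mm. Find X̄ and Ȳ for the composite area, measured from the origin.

X̄ = 27.39 mm, Ȳ = 70.00 mm

Part | A | x̄ᵢ | ȳᵢ | A·x̄ᵢ | A·ȳᵢ
web | 2800.00 | 10.00 | 70.00 | 28000.00 | 196000.00
bottom flange | 1210.00 | 47.50 | 11.00 | 57475.00 | 13310.00
top flange | 1210.00 | 47.50 | 129.00 | 57475.00 | 156090.00
Σ | 5220.00 |  |  | 142950.00 | 365400.00
X̄ = 142950.00 / 5220.00 = 27.39 mm
Ȳ = 365400.00 / 5220.00 = 70.00 mm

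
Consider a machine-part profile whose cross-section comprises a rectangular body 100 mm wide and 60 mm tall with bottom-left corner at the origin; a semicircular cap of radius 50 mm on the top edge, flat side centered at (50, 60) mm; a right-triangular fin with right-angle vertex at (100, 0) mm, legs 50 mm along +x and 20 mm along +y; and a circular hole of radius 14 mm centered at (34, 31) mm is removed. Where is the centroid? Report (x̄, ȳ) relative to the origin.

x̄ = 54.40 mm, ȳ = 49.25 mm

rectangular body: A = 100 × 60 = 6000.00, centroid at (50.00, 30.00).
semicircular top: A = ½π·50² = 3926.99, centroid at (50.00, 81.22).
triangular fin: A = ½·50·20 = 500.00, centroid at (116.67, 6.67).
hole: A = −π·14² = -615.75, centroid at (34.00, 31.00).
ΣA = 9811.24 mm²
ΣAx̄ = (6000.00)(50.00) + (3926.99)(50.00) + (500.00)(116.67) + (-615.75)(34.00) = 533747.30 mm³
ΣAȳ = (6000.00)(30.00) + (3926.99)(81.22) + (500.00)(6.67) + (-615.75)(31.00) = 483197.80 mm³
x̄ = 533747.30 / 9811.24 = 54.40 mm
ȳ = 483197.80 / 9811.24 = 49.25 mm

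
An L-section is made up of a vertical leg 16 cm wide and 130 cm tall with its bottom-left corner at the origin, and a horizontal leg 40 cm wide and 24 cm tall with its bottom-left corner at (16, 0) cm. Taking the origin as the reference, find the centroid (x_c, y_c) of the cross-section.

vertical leg: A = 16 × 130 = 2080.00, centroid at (8.00, 65.00).
horizontal leg: A = 40 × 24 = 960.00, centroid at (36.00, 12.00).
ΣA = 3040.00 cm², ΣAx_c = 51200.00 cm³, ΣAy_c = 146720.00 cm³.
x_c = 51200.00/3040.00 = 16.84 cm; y_c = 146720.00/3040.00 = 48.26 cm.

x_c = 16.84 cm, y_c = 48.26 cm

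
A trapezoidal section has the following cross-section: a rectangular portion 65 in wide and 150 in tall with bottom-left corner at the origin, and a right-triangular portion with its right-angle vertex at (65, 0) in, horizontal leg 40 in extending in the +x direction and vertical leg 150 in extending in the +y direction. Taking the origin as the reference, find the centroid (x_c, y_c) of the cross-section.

x_c = 43.28 in, y_c = 69.12 in

rectangular portion: A = 65 × 150 = 9750.00, centroid at (32.50, 75.00).
triangular portion: A = ½·40·150 = 3000.00, centroid at (78.33, 50.00).
ΣA = 12750.00 in², ΣAx_c = 551875.00 in³, ΣAy_c = 881250.00 in³.
x_c = 551875.00/12750.00 = 43.28 in; y_c = 881250.00/12750.00 = 69.12 in.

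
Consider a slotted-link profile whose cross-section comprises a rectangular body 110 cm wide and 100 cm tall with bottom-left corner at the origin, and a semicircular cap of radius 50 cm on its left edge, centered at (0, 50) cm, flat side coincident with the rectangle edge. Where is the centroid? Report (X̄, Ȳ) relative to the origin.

Part | A | x̄ᵢ | ȳᵢ | A·x̄ᵢ | A·ȳᵢ
rectangular body | 11000.00 | 55.00 | 50.00 | 605000.00 | 550000.00
semicircular end | 3926.99 | -21.22 | 50.00 | -83333.33 | 196349.54
Σ | 14926.99 |  |  | 521666.67 | 746349.54
X̄ = 521666.67 / 14926.99 = 34.95 cm
Ȳ = 746349.54 / 14926.99 = 50.00 cm

X̄ = 34.95 cm, Ȳ = 50.00 cm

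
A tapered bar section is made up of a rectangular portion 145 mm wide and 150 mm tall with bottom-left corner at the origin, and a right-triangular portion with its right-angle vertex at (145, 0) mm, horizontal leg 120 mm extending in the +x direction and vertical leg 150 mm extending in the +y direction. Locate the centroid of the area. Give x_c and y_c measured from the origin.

Part | A | x̄ᵢ | ȳᵢ | A·x̄ᵢ | A·ȳᵢ
rectangular portion | 21750.00 | 72.50 | 75.00 | 1576875.00 | 1631250.00
triangular portion | 9000.00 | 185.00 | 50.00 | 1665000.00 | 450000.00
Σ | 30750.00 |  |  | 3241875.00 | 2081250.00
x_c = 3241875.00 / 30750.00 = 105.43 mm
y_c = 2081250.00 / 30750.00 = 67.68 mm

x_c = 105.43 mm, y_c = 67.68 mm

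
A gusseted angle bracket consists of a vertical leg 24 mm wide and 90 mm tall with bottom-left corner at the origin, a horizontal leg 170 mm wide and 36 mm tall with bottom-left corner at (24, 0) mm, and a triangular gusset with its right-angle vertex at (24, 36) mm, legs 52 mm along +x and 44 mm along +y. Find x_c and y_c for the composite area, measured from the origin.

vertical leg: A = 24 × 90 = 2160.00, centroid at (12.00, 45.00).
horizontal leg: A = 170 × 36 = 6120.00, centroid at (109.00, 18.00).
gusset: A = ½·52·44 = 1144.00, centroid at (41.33, 50.67).
ΣA = 9424.00 mm², ΣAx_c = 740285.33 mm³, ΣAy_c = 265322.67 mm³.
x_c = 740285.33/9424.00 = 78.55 mm; y_c = 265322.67/9424.00 = 28.15 mm.

x_c = 78.55 mm, y_c = 28.15 mm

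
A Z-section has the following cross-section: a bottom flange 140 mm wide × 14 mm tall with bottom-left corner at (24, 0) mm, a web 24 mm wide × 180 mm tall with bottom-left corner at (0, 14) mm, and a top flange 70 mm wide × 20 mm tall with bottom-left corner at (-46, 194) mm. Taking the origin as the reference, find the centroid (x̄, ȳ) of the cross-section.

x̄ = 28.73 mm, ȳ = 97.47 mm

bottom flange: A = 140 × 14 = 1960.00, centroid at (94.00, 7.00).
web: A = 24 × 180 = 4320.00, centroid at (12.00, 104.00).
top flange: A = 70 × 20 = 1400.00, centroid at (-11.00, 204.00).
ΣA = 7680.00 mm²
ΣAx̄ = (1960.00)(94.00) + (4320.00)(12.00) + (1400.00)(-11.00) = 220680.00 mm³
ΣAȳ = (1960.00)(7.00) + (4320.00)(104.00) + (1400.00)(204.00) = 748600.00 mm³
x̄ = 220680.00 / 7680.00 = 28.73 mm
ȳ = 748600.00 / 7680.00 = 97.47 mm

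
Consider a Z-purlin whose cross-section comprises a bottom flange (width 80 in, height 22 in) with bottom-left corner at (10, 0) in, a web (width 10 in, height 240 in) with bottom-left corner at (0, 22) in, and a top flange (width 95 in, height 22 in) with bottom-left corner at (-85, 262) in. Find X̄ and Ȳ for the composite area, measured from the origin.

bottom flange: A = 80 × 22 = 1760.00, centroid at (50.00, 11.00).
web: A = 10 × 240 = 2400.00, centroid at (5.00, 142.00).
top flange: A = 95 × 22 = 2090.00, centroid at (-37.50, 273.00).
ΣA = 6250.00 in²
ΣAX̄ = (1760.00)(50.00) + (2400.00)(5.00) + (2090.00)(-37.50) = 21625.00 in³
ΣAȲ = (1760.00)(11.00) + (2400.00)(142.00) + (2090.00)(273.00) = 930730.00 in³
X̄ = 21625.00 / 6250.00 = 3.46 in
Ȳ = 930730.00 / 6250.00 = 148.92 in

X̄ = 3.46 in, Ȳ = 148.92 in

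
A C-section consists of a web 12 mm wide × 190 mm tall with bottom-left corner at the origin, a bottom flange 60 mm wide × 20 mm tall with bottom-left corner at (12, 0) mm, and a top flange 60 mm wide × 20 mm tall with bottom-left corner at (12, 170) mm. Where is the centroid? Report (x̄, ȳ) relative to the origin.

x̄ = 24.46 mm, ȳ = 95.00 mm

Part | A | x̄ᵢ | ȳᵢ | A·x̄ᵢ | A·ȳᵢ
web | 2280.00 | 6.00 | 95.00 | 13680.00 | 216600.00
bottom flange | 1200.00 | 42.00 | 10.00 | 50400.00 | 12000.00
top flange | 1200.00 | 42.00 | 180.00 | 50400.00 | 216000.00
Σ | 4680.00 |  |  | 114480.00 | 444600.00
x̄ = 114480.00 / 4680.00 = 24.46 mm
ȳ = 444600.00 / 4680.00 = 95.00 mm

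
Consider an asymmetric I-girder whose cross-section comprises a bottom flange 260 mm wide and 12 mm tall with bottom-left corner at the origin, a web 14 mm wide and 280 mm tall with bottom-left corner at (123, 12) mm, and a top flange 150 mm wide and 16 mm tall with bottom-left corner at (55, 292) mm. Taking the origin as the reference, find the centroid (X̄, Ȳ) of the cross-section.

X̄ = 130.00 mm, Ȳ = 141.37 mm

bottom flange: A = 260 × 12 = 3120.00, centroid at (130.00, 6.00).
web: A = 14 × 280 = 3920.00, centroid at (130.00, 152.00).
top flange: A = 150 × 16 = 2400.00, centroid at (130.00, 300.00).
ΣA = 9440.00 mm², ΣAX̄ = 1227200.00 mm³, ΣAȲ = 1334560.00 mm³.
X̄ = 1227200.00/9440.00 = 130.00 mm; Ȳ = 1334560.00/9440.00 = 141.37 mm.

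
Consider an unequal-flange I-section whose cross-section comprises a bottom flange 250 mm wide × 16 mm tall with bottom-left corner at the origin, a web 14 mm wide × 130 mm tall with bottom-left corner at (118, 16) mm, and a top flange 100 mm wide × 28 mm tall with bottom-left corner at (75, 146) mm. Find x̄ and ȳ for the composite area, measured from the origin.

bottom flange: A = 250 × 16 = 4000.00, centroid at (125.00, 8.00).
web: A = 14 × 130 = 1820.00, centroid at (125.00, 81.00).
top flange: A = 100 × 28 = 2800.00, centroid at (125.00, 160.00).
ΣA = 8620.00 mm², ΣAx̄ = 1077500.00 mm³, ΣAȳ = 627420.00 mm³.
x̄ = 1077500.00/8620.00 = 125.00 mm; ȳ = 627420.00/8620.00 = 72.79 mm.

x̄ = 125.00 mm, ȳ = 72.79 mm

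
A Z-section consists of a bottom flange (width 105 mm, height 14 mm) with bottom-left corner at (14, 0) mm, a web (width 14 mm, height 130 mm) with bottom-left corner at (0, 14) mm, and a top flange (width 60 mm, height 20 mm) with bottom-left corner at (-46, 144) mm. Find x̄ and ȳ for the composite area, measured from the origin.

Part | A | x̄ᵢ | ȳᵢ | A·x̄ᵢ | A·ȳᵢ
bottom flange | 1470.00 | 66.50 | 7.00 | 97755.00 | 10290.00
web | 1820.00 | 7.00 | 79.00 | 12740.00 | 143780.00
top flange | 1200.00 | -16.00 | 154.00 | -19200.00 | 184800.00
Σ | 4490.00 |  |  | 91295.00 | 338870.00
x̄ = 91295.00 / 4490.00 = 20.33 mm
ȳ = 338870.00 / 4490.00 = 75.47 mm

x̄ = 20.33 mm, ȳ = 75.47 mm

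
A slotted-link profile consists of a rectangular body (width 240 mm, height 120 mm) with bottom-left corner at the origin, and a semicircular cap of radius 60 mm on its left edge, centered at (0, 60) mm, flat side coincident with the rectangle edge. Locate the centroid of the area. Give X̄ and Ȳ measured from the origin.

rectangular body: A = 240 × 120 = 28800.00, centroid at (120.00, 60.00).
semicircular end: A = ½π·60² = 5654.87, centroid at (-25.46, 60.00).
ΣA = 34454.87 mm², ΣAX̄ = 3312000.00 mm³, ΣAȲ = 2067292.01 mm³.
X̄ = 3312000.00/34454.87 = 96.13 mm; Ȳ = 2067292.01/34454.87 = 60.00 mm.

X̄ = 96.13 mm, Ȳ = 60.00 mm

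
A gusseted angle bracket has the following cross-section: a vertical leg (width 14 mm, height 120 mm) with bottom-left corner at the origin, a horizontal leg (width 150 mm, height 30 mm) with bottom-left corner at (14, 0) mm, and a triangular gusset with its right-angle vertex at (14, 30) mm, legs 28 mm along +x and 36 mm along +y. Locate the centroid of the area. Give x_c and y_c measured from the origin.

x_c = 63.44 mm, y_c = 28.35 mm

vertical leg: A = 14 × 120 = 1680.00, centroid at (7.00, 60.00).
horizontal leg: A = 150 × 30 = 4500.00, centroid at (89.00, 15.00).
gusset: A = ½·28·36 = 504.00, centroid at (23.33, 42.00).
ΣA = 6684.00 mm², ΣAx_c = 424020.00 mm³, ΣAy_c = 189468.00 mm³.
x_c = 424020.00/6684.00 = 63.44 mm; y_c = 189468.00/6684.00 = 28.35 mm.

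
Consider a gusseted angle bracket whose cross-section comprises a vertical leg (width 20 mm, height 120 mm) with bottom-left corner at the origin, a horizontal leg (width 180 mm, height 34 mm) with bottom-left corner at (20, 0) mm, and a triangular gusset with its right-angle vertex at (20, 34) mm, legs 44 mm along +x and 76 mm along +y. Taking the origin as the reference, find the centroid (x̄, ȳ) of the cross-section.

x̄ = 74.09 mm, ȳ = 34.07 mm

vertical leg: A = 20 × 120 = 2400.00, centroid at (10.00, 60.00).
horizontal leg: A = 180 × 34 = 6120.00, centroid at (110.00, 17.00).
gusset: A = ½·44·76 = 1672.00, centroid at (34.67, 59.33).
ΣA = 10192.00 mm², ΣAx̄ = 755162.67 mm³, ΣAȳ = 347245.33 mm³.
x̄ = 755162.67/10192.00 = 74.09 mm; ȳ = 347245.33/10192.00 = 34.07 mm.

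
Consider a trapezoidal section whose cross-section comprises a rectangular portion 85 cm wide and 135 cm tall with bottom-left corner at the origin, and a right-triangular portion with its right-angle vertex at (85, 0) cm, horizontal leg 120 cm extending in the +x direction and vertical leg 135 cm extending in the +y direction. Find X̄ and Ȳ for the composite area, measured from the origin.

Part | A | x̄ᵢ | ȳᵢ | A·x̄ᵢ | A·ȳᵢ
rectangular portion | 11475.00 | 42.50 | 67.50 | 487687.50 | 774562.50
triangular portion | 8100.00 | 125.00 | 45.00 | 1012500.00 | 364500.00
Σ | 19575.00 |  |  | 1500187.50 | 1139062.50
X̄ = 1500187.50 / 19575.00 = 76.64 cm
Ȳ = 1139062.50 / 19575.00 = 58.19 cm

X̄ = 76.64 cm, Ȳ = 58.19 cm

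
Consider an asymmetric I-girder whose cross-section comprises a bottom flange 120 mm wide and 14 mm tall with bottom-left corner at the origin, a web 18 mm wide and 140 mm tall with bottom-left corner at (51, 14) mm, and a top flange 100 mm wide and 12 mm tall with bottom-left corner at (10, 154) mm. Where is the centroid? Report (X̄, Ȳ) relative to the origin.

bottom flange: A = 120 × 14 = 1680.00, centroid at (60.00, 7.00).
web: A = 18 × 140 = 2520.00, centroid at (60.00, 84.00).
top flange: A = 100 × 12 = 1200.00, centroid at (60.00, 160.00).
ΣA = 5400.00 mm², ΣAX̄ = 324000.00 mm³, ΣAȲ = 415440.00 mm³.
X̄ = 324000.00/5400.00 = 60.00 mm; Ȳ = 415440.00/5400.00 = 76.93 mm.

X̄ = 60.00 mm, Ȳ = 76.93 mm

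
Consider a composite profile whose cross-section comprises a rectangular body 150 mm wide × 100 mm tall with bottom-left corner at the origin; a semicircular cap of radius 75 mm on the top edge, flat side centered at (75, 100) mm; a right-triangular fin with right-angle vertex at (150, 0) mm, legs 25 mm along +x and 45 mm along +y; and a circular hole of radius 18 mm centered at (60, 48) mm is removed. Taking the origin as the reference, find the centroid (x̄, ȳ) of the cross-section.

x̄ = 77.66 mm, ȳ = 80.17 mm

rectangular body: A = 150 × 100 = 15000.00, centroid at (75.00, 50.00).
semicircular top: A = ½π·75² = 8835.73, centroid at (75.00, 131.83).
triangular fin: A = ½·25·45 = 562.50, centroid at (158.33, 15.00).
hole: A = −π·18² = -1017.88, centroid at (60.00, 48.00).
ΣA = 23380.35 mm²
ΣAx̄ = (15000.00)(75.00) + (8835.73)(75.00) + (562.50)(158.33) + (-1017.88)(60.00) = 1815669.64 mm³
ΣAȳ = (15000.00)(50.00) + (8835.73)(131.83) + (562.50)(15.00) + (-1017.88)(48.00) = 1874402.38 mm³
x̄ = 1815669.64 / 23380.35 = 77.66 mm
ȳ = 1874402.38 / 23380.35 = 80.17 mm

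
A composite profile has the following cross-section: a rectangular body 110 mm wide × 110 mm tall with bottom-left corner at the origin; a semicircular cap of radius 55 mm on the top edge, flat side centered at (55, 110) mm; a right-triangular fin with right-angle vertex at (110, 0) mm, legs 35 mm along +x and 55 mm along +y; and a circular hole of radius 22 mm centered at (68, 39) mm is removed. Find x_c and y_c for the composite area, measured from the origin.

x_c = 57.72 mm, y_c = 77.17 mm

rectangular body: A = 110 × 110 = 12100.00, centroid at (55.00, 55.00).
semicircular top: A = ½π·55² = 4751.66, centroid at (55.00, 133.34).
triangular fin: A = ½·35·55 = 962.50, centroid at (121.67, 18.33).
hole: A = −π·22² = -1520.53, centroid at (68.00, 39.00).
ΣA = 16293.63 mm²
ΣAx_c = (12100.00)(55.00) + (4751.66)(55.00) + (962.50)(121.67) + (-1520.53)(68.00) = 940549.31 mm³
ΣAy_c = (12100.00)(55.00) + (4751.66)(133.34) + (962.50)(18.33) + (-1520.53)(39.00) = 1257444.27 mm³
x_c = 940549.31 / 16293.63 = 57.72 mm
y_c = 1257444.27 / 16293.63 = 77.17 mm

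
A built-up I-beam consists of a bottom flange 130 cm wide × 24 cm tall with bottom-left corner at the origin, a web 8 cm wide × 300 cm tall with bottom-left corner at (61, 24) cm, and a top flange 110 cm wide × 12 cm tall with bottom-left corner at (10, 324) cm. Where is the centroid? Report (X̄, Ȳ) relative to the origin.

Part | A | x̄ᵢ | ȳᵢ | A·x̄ᵢ | A·ȳᵢ
bottom flange | 3120.00 | 65.00 | 12.00 | 202800.00 | 37440.00
web | 2400.00 | 65.00 | 174.00 | 156000.00 | 417600.00
top flange | 1320.00 | 65.00 | 330.00 | 85800.00 | 435600.00
Σ | 6840.00 |  |  | 444600.00 | 890640.00
X̄ = 444600.00 / 6840.00 = 65.00 cm
Ȳ = 890640.00 / 6840.00 = 130.21 cm

X̄ = 65.00 cm, Ȳ = 130.21 cm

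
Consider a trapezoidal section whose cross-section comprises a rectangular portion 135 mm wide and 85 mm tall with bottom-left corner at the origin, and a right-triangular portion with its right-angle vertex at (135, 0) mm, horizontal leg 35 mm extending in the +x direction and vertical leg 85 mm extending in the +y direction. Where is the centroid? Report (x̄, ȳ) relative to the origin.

x̄ = 76.58 mm, ȳ = 40.87 mm

rectangular portion: A = 135 × 85 = 11475.00, centroid at (67.50, 42.50).
triangular portion: A = ½·35·85 = 1487.50, centroid at (146.67, 28.33).
ΣA = 12962.50 mm², ΣAx̄ = 992729.17 mm³, ΣAȳ = 529833.33 mm³.
x̄ = 992729.17/12962.50 = 76.58 mm; ȳ = 529833.33/12962.50 = 40.87 mm.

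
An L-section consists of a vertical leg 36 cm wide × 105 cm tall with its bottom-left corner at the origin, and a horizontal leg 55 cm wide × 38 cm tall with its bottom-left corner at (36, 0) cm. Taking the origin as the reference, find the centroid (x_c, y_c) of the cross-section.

x_c = 34.20 cm, y_c = 40.57 cm

Part | A | x̄ᵢ | ȳᵢ | A·x̄ᵢ | A·ȳᵢ
vertical leg | 3780.00 | 18.00 | 52.50 | 68040.00 | 198450.00
horizontal leg | 2090.00 | 63.50 | 19.00 | 132715.00 | 39710.00
Σ | 5870.00 |  |  | 200755.00 | 238160.00
x_c = 200755.00 / 5870.00 = 34.20 cm
y_c = 238160.00 / 5870.00 = 40.57 cm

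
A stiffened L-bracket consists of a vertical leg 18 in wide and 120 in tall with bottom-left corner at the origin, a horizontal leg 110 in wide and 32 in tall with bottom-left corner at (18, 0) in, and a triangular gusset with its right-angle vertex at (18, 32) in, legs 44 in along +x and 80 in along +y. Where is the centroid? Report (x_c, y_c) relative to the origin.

x_c = 44.88 in, y_c = 38.87 in

vertical leg: A = 18 × 120 = 2160.00, centroid at (9.00, 60.00).
horizontal leg: A = 110 × 32 = 3520.00, centroid at (73.00, 16.00).
gusset: A = ½·44·80 = 1760.00, centroid at (32.67, 58.67).
ΣA = 7440.00 in²
ΣAx_c = (2160.00)(9.00) + (3520.00)(73.00) + (1760.00)(32.67) = 333893.33 in³
ΣAy_c = (2160.00)(60.00) + (3520.00)(16.00) + (1760.00)(58.67) = 289173.33 in³
x_c = 333893.33 / 7440.00 = 44.88 in
y_c = 289173.33 / 7440.00 = 38.87 in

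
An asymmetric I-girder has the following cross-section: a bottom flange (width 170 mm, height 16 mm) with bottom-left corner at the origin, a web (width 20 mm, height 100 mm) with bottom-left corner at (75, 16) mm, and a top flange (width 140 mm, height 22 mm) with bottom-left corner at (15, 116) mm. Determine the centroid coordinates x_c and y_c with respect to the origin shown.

x_c = 85.00 mm, y_c = 69.86 mm

bottom flange: A = 170 × 16 = 2720.00, centroid at (85.00, 8.00).
web: A = 20 × 100 = 2000.00, centroid at (85.00, 66.00).
top flange: A = 140 × 22 = 3080.00, centroid at (85.00, 127.00).
ΣA = 7800.00 mm²
ΣAx_c = (2720.00)(85.00) + (2000.00)(85.00) + (3080.00)(85.00) = 663000.00 mm³
ΣAy_c = (2720.00)(8.00) + (2000.00)(66.00) + (3080.00)(127.00) = 544920.00 mm³
x_c = 663000.00 / 7800.00 = 85.00 mm
y_c = 544920.00 / 7800.00 = 69.86 mm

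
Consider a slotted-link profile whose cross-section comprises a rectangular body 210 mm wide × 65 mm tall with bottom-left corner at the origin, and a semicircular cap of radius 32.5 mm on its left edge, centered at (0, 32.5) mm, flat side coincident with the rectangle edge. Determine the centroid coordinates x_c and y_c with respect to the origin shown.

x_c = 92.13 mm, y_c = 32.50 mm

rectangular body: A = 210 × 65 = 13650.00, centroid at (105.00, 32.50).
semicircular end: A = ½π·32.5² = 1659.15, centroid at (-13.79, 32.50).
ΣA = 15309.15 mm², ΣAx_c = 1410364.58 mm³, ΣAy_c = 497547.49 mm³.
x_c = 1410364.58/15309.15 = 92.13 mm; y_c = 497547.49/15309.15 = 32.50 mm.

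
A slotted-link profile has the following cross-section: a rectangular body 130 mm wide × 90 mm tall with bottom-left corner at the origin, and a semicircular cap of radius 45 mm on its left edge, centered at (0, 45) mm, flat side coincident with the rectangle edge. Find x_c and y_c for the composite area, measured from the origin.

rectangular body: A = 130 × 90 = 11700.00, centroid at (65.00, 45.00).
semicircular end: A = ½π·45² = 3180.86, centroid at (-19.10, 45.00).
ΣA = 14880.86 mm²
ΣAx_c = (11700.00)(65.00) + (3180.86)(-19.10) = 699750.00 mm³
ΣAy_c = (11700.00)(45.00) + (3180.86)(45.00) = 669638.82 mm³
x_c = 699750.00 / 14880.86 = 47.02 mm
y_c = 669638.82 / 14880.86 = 45.00 mm

x_c = 47.02 mm, y_c = 45.00 mm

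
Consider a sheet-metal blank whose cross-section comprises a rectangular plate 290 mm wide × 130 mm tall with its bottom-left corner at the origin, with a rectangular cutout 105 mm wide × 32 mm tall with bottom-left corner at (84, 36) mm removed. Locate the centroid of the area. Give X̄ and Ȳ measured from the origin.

Part | A | x̄ᵢ | ȳᵢ | A·x̄ᵢ | A·ȳᵢ
plate | 37700.00 | 145.00 | 65.00 | 5466500.00 | 2450500.00
hole | -3360.00 | 136.50 | 52.00 | -458640.00 | -174720.00
Σ | 34340.00 |  |  | 5007860.00 | 2275780.00
X̄ = 5007860.00 / 34340.00 = 145.83 mm
Ȳ = 2275780.00 / 34340.00 = 66.27 mm

X̄ = 145.83 mm, Ȳ = 66.27 mm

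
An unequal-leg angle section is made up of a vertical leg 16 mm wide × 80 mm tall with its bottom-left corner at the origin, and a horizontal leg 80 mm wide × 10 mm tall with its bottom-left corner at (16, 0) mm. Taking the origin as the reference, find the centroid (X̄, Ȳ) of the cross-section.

Part | A | x̄ᵢ | ȳᵢ | A·x̄ᵢ | A·ȳᵢ
vertical leg | 1280.00 | 8.00 | 40.00 | 10240.00 | 51200.00
horizontal leg | 800.00 | 56.00 | 5.00 | 44800.00 | 4000.00
Σ | 2080.00 |  |  | 55040.00 | 55200.00
X̄ = 55040.00 / 2080.00 = 26.46 mm
Ȳ = 55200.00 / 2080.00 = 26.54 mm

X̄ = 26.46 mm, Ȳ = 26.54 mm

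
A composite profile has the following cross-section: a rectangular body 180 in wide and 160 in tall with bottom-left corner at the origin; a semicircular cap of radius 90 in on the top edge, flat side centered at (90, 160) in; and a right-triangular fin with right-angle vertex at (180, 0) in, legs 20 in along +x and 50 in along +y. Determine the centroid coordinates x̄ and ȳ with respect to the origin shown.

x̄ = 91.15 in, ȳ = 115.03 in

Part | A | x̄ᵢ | ȳᵢ | A·x̄ᵢ | A·ȳᵢ
rectangular body | 28800.00 | 90.00 | 80.00 | 2592000.00 | 2304000.00
semicircular top | 12723.45 | 90.00 | 198.20 | 1145110.52 | 2521752.04
triangular fin | 500.00 | 186.67 | 16.67 | 93333.33 | 8333.33
Σ | 42023.45 |  |  | 3830443.86 | 4834085.37
x̄ = 3830443.86 / 42023.45 = 91.15 in
ȳ = 4834085.37 / 42023.45 = 115.03 in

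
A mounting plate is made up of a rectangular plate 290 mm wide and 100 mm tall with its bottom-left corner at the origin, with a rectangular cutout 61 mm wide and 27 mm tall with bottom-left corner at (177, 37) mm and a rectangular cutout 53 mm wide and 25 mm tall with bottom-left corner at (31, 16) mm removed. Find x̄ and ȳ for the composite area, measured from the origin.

plate: A = 290 × 100 = 29000.00, centroid at (145.00, 50.00).
hole 1: A = −(61 × 27) = -1647.00, centroid at (207.50, 50.50).
hole 2: A = −(53 × 25) = -1325.00, centroid at (57.50, 28.50).
ΣA = 26028.00 mm²
ΣAx̄ = (29000.00)(145.00) + (-1647.00)(207.50) + (-1325.00)(57.50) = 3787060.00 mm³
ΣAȳ = (29000.00)(50.00) + (-1647.00)(50.50) + (-1325.00)(28.50) = 1329064.00 mm³
x̄ = 3787060.00 / 26028.00 = 145.50 mm
ȳ = 1329064.00 / 26028.00 = 51.06 mm

x̄ = 145.50 mm, ȳ = 51.06 mm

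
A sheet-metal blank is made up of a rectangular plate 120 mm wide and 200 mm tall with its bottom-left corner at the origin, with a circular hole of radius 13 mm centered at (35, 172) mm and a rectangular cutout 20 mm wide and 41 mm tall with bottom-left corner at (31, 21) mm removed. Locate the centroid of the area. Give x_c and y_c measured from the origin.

x_c = 61.27 mm, y_c = 100.43 mm

plate: A = 120 × 200 = 24000.00, centroid at (60.00, 100.00).
hole 1: A = −π·13² = -530.93, centroid at (35.00, 172.00).
hole 2: A = −(20 × 41) = -820.00, centroid at (41.00, 41.50).
ΣA = 22649.07 mm², ΣAx_c = 1387797.48 mm³, ΣAy_c = 2274650.18 mm³.
x_c = 1387797.48/22649.07 = 61.27 mm; y_c = 2274650.18/22649.07 = 100.43 mm.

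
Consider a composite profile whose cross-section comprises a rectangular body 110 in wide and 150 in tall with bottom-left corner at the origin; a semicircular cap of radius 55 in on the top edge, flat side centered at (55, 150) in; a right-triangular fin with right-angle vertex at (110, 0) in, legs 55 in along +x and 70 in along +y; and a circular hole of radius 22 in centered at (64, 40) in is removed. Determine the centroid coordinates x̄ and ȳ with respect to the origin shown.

Part | A | x̄ᵢ | ȳᵢ | A·x̄ᵢ | A·ȳᵢ
rectangular body | 16500.00 | 55.00 | 75.00 | 907500.00 | 1237500.00
semicircular top | 4751.66 | 55.00 | 173.34 | 261341.24 | 823665.50
triangular fin | 1925.00 | 128.33 | 23.33 | 247041.67 | 44916.67
hole | -1520.53 | 64.00 | 40.00 | -97313.97 | -60821.23
Σ | 21656.13 |  |  | 1318568.93 | 2045260.93
x̄ = 1318568.93 / 21656.13 = 60.89 in
ȳ = 2045260.93 / 21656.13 = 94.44 in

x̄ = 60.89 in, ȳ = 94.44 in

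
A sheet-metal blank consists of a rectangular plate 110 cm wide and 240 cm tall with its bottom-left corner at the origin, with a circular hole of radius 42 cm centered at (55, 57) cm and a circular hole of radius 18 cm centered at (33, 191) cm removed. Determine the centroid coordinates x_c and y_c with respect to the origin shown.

plate: A = 110 × 240 = 26400.00, centroid at (55.00, 120.00).
hole 1: A = −π·42² = -5541.77, centroid at (55.00, 57.00).
hole 2: A = −π·18² = -1017.88, centroid at (33.00, 191.00).
ΣA = 19840.35 cm², ΣAx_c = 1113612.77 cm³, ΣAy_c = 2657704.82 cm³.
x_c = 1113612.77/19840.35 = 56.13 cm; y_c = 2657704.82/19840.35 = 133.95 cm.

x_c = 56.13 cm, y_c = 133.95 cm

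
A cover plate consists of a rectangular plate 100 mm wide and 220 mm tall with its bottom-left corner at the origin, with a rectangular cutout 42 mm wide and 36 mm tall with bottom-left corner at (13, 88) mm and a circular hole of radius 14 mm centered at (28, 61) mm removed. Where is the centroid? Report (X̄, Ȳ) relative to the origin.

Part | A | x̄ᵢ | ȳᵢ | A·x̄ᵢ | A·ȳᵢ
plate | 22000.00 | 50.00 | 110.00 | 1100000.00 | 2420000.00
hole 1 | -1512.00 | 34.00 | 106.00 | -51408.00 | -160272.00
hole 2 | -615.75 | 28.00 | 61.00 | -17241.06 | -37560.88
Σ | 19872.25 |  |  | 1031350.94 | 2222167.12
X̄ = 1031350.94 / 19872.25 = 51.90 mm
Ȳ = 2222167.12 / 19872.25 = 111.82 mm

X̄ = 51.90 mm, Ȳ = 111.82 mm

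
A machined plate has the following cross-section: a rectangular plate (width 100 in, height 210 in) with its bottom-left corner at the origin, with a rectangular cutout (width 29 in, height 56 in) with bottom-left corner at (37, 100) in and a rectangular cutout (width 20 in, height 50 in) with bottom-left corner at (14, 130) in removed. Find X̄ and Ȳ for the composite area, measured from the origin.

X̄ = 51.28 in, Ȳ = 100.25 in

Part | A | x̄ᵢ | ȳᵢ | A·x̄ᵢ | A·ȳᵢ
plate | 21000.00 | 50.00 | 105.00 | 1050000.00 | 2205000.00
hole 1 | -1624.00 | 51.50 | 128.00 | -83636.00 | -207872.00
hole 2 | -1000.00 | 24.00 | 155.00 | -24000.00 | -155000.00
Σ | 18376.00 |  |  | 942364.00 | 1842128.00
X̄ = 942364.00 / 18376.00 = 51.28 in
Ȳ = 1842128.00 / 18376.00 = 100.25 in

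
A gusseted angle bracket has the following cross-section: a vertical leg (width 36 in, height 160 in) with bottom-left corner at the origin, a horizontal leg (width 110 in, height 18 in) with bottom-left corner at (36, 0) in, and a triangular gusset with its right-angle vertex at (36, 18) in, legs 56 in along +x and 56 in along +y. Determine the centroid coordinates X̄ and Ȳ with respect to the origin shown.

X̄ = 39.71 in, Ȳ = 57.60 in

vertical leg: A = 36 × 160 = 5760.00, centroid at (18.00, 80.00).
horizontal leg: A = 110 × 18 = 1980.00, centroid at (91.00, 9.00).
gusset: A = ½·56·56 = 1568.00, centroid at (54.67, 36.67).
ΣA = 9308.00 in², ΣAX̄ = 369577.33 in³, ΣAȲ = 536113.33 in³.
X̄ = 369577.33/9308.00 = 39.71 in; Ȳ = 536113.33/9308.00 = 57.60 in.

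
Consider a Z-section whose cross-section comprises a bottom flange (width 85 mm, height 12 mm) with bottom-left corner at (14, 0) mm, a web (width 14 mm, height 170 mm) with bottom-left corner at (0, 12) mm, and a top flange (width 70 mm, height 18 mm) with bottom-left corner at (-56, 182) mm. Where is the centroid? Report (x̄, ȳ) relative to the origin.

bottom flange: A = 85 × 12 = 1020.00, centroid at (56.50, 6.00).
web: A = 14 × 170 = 2380.00, centroid at (7.00, 97.00).
top flange: A = 70 × 18 = 1260.00, centroid at (-21.00, 191.00).
ΣA = 4660.00 mm²
ΣAx̄ = (1020.00)(56.50) + (2380.00)(7.00) + (1260.00)(-21.00) = 47830.00 mm³
ΣAȳ = (1020.00)(6.00) + (2380.00)(97.00) + (1260.00)(191.00) = 477640.00 mm³
x̄ = 47830.00 / 4660.00 = 10.26 mm
ȳ = 477640.00 / 4660.00 = 102.50 mm

x̄ = 10.26 mm, ȳ = 102.50 mm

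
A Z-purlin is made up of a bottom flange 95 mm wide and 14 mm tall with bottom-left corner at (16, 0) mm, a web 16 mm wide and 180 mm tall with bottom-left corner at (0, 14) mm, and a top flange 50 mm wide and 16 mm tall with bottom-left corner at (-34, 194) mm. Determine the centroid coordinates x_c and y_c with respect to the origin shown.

bottom flange: A = 95 × 14 = 1330.00, centroid at (63.50, 7.00).
web: A = 16 × 180 = 2880.00, centroid at (8.00, 104.00).
top flange: A = 50 × 16 = 800.00, centroid at (-9.00, 202.00).
ΣA = 5010.00 mm², ΣAx_c = 100295.00 mm³, ΣAy_c = 470430.00 mm³.
x_c = 100295.00/5010.00 = 20.02 mm; y_c = 470430.00/5010.00 = 93.90 mm.

x_c = 20.02 mm, y_c = 93.90 mm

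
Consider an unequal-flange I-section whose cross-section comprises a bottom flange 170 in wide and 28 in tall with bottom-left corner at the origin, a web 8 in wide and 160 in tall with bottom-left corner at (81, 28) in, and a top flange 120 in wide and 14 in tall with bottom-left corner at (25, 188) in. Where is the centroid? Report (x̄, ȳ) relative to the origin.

Part | A | x̄ᵢ | ȳᵢ | A·x̄ᵢ | A·ȳᵢ
bottom flange | 4760.00 | 85.00 | 14.00 | 404600.00 | 66640.00
web | 1280.00 | 85.00 | 108.00 | 108800.00 | 138240.00
top flange | 1680.00 | 85.00 | 195.00 | 142800.00 | 327600.00
Σ | 7720.00 |  |  | 656200.00 | 532480.00
x̄ = 656200.00 / 7720.00 = 85.00 in
ȳ = 532480.00 / 7720.00 = 68.97 in

x̄ = 85.00 in, ȳ = 68.97 in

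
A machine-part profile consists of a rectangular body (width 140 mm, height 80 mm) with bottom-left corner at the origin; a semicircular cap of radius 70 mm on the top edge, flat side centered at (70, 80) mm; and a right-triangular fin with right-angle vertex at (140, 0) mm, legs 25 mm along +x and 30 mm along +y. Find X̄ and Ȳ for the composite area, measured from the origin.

X̄ = 71.52 mm, Ȳ = 67.26 mm

rectangular body: A = 140 × 80 = 11200.00, centroid at (70.00, 40.00).
semicircular top: A = ½π·70² = 7696.90, centroid at (70.00, 109.71).
triangular fin: A = ½·25·30 = 375.00, centroid at (148.33, 10.00).
ΣA = 19271.90 mm², ΣAX̄ = 1378408.14 mm³, ΣAȲ = 1296168.83 mm³.
X̄ = 1378408.14/19271.90 = 71.52 mm; Ȳ = 1296168.83/19271.90 = 67.26 mm.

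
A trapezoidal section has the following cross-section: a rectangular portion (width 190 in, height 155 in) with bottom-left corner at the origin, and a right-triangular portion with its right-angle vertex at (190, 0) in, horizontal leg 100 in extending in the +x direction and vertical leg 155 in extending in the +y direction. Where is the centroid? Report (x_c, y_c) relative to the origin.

rectangular portion: A = 190 × 155 = 29450.00, centroid at (95.00, 77.50).
triangular portion: A = ½·100·155 = 7750.00, centroid at (223.33, 51.67).
ΣA = 37200.00 in²
ΣAx_c = (29450.00)(95.00) + (7750.00)(223.33) = 4528583.33 in³
ΣAy_c = (29450.00)(77.50) + (7750.00)(51.67) = 2682791.67 in³
x_c = 4528583.33 / 37200.00 = 121.74 in
y_c = 2682791.67 / 37200.00 = 72.12 in

x_c = 121.74 in, y_c = 72.12 in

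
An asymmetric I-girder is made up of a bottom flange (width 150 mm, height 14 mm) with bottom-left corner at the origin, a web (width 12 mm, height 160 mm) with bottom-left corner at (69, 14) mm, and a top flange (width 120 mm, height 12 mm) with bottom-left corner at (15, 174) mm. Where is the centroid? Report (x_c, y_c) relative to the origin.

Part | A | x̄ᵢ | ȳᵢ | A·x̄ᵢ | A·ȳᵢ
bottom flange | 2100.00 | 75.00 | 7.00 | 157500.00 | 14700.00
web | 1920.00 | 75.00 | 94.00 | 144000.00 | 180480.00
top flange | 1440.00 | 75.00 | 180.00 | 108000.00 | 259200.00
Σ | 5460.00 |  |  | 409500.00 | 454380.00
x_c = 409500.00 / 5460.00 = 75.00 mm
y_c = 454380.00 / 5460.00 = 83.22 mm

x_c = 75.00 mm, y_c = 83.22 mm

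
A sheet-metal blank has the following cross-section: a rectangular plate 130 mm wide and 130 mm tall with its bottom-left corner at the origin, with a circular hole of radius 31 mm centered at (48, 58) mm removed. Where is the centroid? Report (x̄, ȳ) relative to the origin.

x̄ = 68.70 mm, ȳ = 66.52 mm

plate: A = 130 × 130 = 16900.00, centroid at (65.00, 65.00).
hole: A = −π·31² = -3019.07, centroid at (48.00, 58.00).
ΣA = 13880.93 mm², ΣAx̄ = 953584.61 mm³, ΣAȳ = 923393.91 mm³.
x̄ = 953584.61/13880.93 = 68.70 mm; ȳ = 923393.91/13880.93 = 66.52 mm.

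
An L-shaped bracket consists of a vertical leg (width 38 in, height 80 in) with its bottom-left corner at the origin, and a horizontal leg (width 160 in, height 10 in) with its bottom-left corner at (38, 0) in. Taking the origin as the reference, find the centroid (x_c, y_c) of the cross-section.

x_c = 53.14 in, y_c = 27.93 in

vertical leg: A = 38 × 80 = 3040.00, centroid at (19.00, 40.00).
horizontal leg: A = 160 × 10 = 1600.00, centroid at (118.00, 5.00).
ΣA = 4640.00 in²
ΣAx_c = (3040.00)(19.00) + (1600.00)(118.00) = 246560.00 in³
ΣAy_c = (3040.00)(40.00) + (1600.00)(5.00) = 129600.00 in³
x_c = 246560.00 / 4640.00 = 53.14 in
y_c = 129600.00 / 4640.00 = 27.93 in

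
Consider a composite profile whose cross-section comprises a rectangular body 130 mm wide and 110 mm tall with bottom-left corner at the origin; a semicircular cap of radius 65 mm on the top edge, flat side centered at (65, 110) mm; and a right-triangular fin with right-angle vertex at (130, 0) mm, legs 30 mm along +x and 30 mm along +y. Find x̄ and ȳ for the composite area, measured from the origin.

Part | A | x̄ᵢ | ȳᵢ | A·x̄ᵢ | A·ȳᵢ
rectangular body | 14300.00 | 65.00 | 55.00 | 929500.00 | 786500.00
semicircular top | 6636.61 | 65.00 | 137.59 | 431379.94 | 913110.93
triangular fin | 450.00 | 140.00 | 10.00 | 63000.00 | 4500.00
Σ | 21386.61 |  |  | 1423879.94 | 1704110.93
x̄ = 1423879.94 / 21386.61 = 66.58 mm
ȳ = 1704110.93 / 21386.61 = 79.68 mm

x̄ = 66.58 mm, ȳ = 79.68 mm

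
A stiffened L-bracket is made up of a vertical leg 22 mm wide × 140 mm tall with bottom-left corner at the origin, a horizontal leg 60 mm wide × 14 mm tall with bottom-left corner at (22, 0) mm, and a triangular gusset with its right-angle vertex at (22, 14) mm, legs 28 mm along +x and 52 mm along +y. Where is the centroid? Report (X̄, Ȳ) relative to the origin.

vertical leg: A = 22 × 140 = 3080.00, centroid at (11.00, 70.00).
horizontal leg: A = 60 × 14 = 840.00, centroid at (52.00, 7.00).
gusset: A = ½·28·52 = 728.00, centroid at (31.33, 31.33).
ΣA = 4648.00 mm², ΣAX̄ = 100370.67 mm³, ΣAȲ = 244290.67 mm³.
X̄ = 100370.67/4648.00 = 21.59 mm; Ȳ = 244290.67/4648.00 = 52.56 mm.

X̄ = 21.59 mm, Ȳ = 52.56 mm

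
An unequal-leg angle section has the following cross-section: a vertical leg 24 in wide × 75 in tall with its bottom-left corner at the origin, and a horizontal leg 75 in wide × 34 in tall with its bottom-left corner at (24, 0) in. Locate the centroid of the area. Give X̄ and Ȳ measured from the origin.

Part | A | x̄ᵢ | ȳᵢ | A·x̄ᵢ | A·ȳᵢ
vertical leg | 1800.00 | 12.00 | 37.50 | 21600.00 | 67500.00
horizontal leg | 2550.00 | 61.50 | 17.00 | 156825.00 | 43350.00
Σ | 4350.00 |  |  | 178425.00 | 110850.00
X̄ = 178425.00 / 4350.00 = 41.02 in
Ȳ = 110850.00 / 4350.00 = 25.48 in

X̄ = 41.02 in, Ȳ = 25.48 in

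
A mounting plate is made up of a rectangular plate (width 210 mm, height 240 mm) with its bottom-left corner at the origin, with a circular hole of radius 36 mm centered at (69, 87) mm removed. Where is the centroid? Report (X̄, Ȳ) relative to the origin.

X̄ = 108.16 mm, Ȳ = 122.90 mm

plate: A = 210 × 240 = 50400.00, centroid at (105.00, 120.00).
hole: A = −π·36² = -4071.50, centroid at (69.00, 87.00).
ΣA = 46328.50 mm², ΣAX̄ = 5011066.22 mm³, ΣAȲ = 5693779.15 mm³.
X̄ = 5011066.22/46328.50 = 108.16 mm; Ȳ = 5693779.15/46328.50 = 122.90 mm.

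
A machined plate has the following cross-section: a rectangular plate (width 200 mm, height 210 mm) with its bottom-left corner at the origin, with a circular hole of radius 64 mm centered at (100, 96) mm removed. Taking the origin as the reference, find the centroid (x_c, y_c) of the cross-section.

x_c = 100.00 mm, y_c = 108.98 mm

plate: A = 200 × 210 = 42000.00, centroid at (100.00, 105.00).
hole: A = −π·64² = -12867.96, centroid at (100.00, 96.00).
ΣA = 29132.04 mm², ΣAx_c = 2913203.65 mm³, ΣAy_c = 3174675.50 mm³.
x_c = 2913203.65/29132.04 = 100.00 mm; y_c = 3174675.50/29132.04 = 108.98 mm.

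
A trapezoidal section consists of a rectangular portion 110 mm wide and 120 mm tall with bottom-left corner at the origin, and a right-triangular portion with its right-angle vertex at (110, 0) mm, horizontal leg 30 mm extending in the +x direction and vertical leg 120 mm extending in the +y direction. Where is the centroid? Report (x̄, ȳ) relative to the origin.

x̄ = 62.80 mm, ȳ = 57.60 mm

Part | A | x̄ᵢ | ȳᵢ | A·x̄ᵢ | A·ȳᵢ
rectangular portion | 13200.00 | 55.00 | 60.00 | 726000.00 | 792000.00
triangular portion | 1800.00 | 120.00 | 40.00 | 216000.00 | 72000.00
Σ | 15000.00 |  |  | 942000.00 | 864000.00
x̄ = 942000.00 / 15000.00 = 62.80 mm
ȳ = 864000.00 / 15000.00 = 57.60 mm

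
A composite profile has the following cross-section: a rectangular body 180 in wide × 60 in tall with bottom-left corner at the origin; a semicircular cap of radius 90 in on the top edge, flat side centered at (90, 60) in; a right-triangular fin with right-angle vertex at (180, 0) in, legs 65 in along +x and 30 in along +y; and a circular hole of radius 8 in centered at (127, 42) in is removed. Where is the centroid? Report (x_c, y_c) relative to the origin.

rectangular body: A = 180 × 60 = 10800.00, centroid at (90.00, 30.00).
semicircular top: A = ½π·90² = 12723.45, centroid at (90.00, 98.20).
triangular fin: A = ½·65·30 = 975.00, centroid at (201.67, 10.00).
hole: A = −π·8² = -201.06, centroid at (127.00, 42.00).
ΣA = 24297.39 in²
ΣAx_c = (10800.00)(90.00) + (12723.45)(90.00) + (975.00)(201.67) + (-201.06)(127.00) = 2288200.66 in³
ΣAy_c = (10800.00)(30.00) + (12723.45)(98.20) + (975.00)(10.00) + (-201.06)(42.00) = 1574712.41 in³
x_c = 2288200.66 / 24297.39 = 94.17 in
y_c = 1574712.41 / 24297.39 = 64.81 in

x_c = 94.17 in, y_c = 64.81 in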